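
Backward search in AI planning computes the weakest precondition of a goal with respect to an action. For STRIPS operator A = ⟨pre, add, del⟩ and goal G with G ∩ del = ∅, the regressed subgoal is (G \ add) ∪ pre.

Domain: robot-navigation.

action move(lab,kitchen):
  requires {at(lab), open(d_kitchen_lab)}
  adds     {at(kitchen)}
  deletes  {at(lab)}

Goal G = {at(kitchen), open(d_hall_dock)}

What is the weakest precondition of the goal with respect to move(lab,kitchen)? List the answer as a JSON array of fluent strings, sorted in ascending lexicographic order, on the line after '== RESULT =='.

Regress:
  G ∩ del = {}  (empty — regression defined)
  G \ add = {at(kitchen), open(d_hall_dock)} \ {at(kitchen)} = {open(d_hall_dock)}
  ∪ pre   = {open(d_hall_dock)} ∪ {at(lab), open(d_kitchen_lab)}
          = {at(lab), open(d_hall_dock), open(d_kitchen_lab)}

== RESULT ==
["at(lab)", "open(d_hall_dock)", "open(d_kitchen_lab)"]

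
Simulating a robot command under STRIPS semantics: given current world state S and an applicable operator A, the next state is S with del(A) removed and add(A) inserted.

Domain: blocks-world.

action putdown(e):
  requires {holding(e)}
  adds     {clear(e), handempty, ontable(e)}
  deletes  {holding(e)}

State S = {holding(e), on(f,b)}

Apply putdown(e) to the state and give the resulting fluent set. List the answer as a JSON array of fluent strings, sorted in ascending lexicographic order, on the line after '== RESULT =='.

Compute (S \ del) ∪ add:
  pre ⊆ S: {holding(e)} ⊆ S  — applicable
  S \ del = {on(f,b)}
  ∪ add   = {clear(e), handempty, on(f,b), ontable(e)}

== RESULT ==
["clear(e)", "handempty", "on(f,b)", "ontable(e)"]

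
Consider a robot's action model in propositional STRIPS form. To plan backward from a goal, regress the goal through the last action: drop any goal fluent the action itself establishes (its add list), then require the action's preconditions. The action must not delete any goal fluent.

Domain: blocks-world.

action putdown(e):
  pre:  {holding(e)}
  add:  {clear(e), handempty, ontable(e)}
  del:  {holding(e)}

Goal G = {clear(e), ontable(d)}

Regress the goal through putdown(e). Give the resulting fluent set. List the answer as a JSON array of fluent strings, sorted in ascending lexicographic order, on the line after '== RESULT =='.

Compute (G \ add) ∪ pre:
  G ∩ del = {}  (empty — regression defined)
  G \ add = {clear(e), ontable(d)} \ {clear(e), handempty, ontable(e)} = {ontable(d)}
  ∪ pre   = {ontable(d)} ∪ {holding(e)}
          = {holding(e), ontable(d)}

== RESULT ==
["holding(e)", "ontable(d)"]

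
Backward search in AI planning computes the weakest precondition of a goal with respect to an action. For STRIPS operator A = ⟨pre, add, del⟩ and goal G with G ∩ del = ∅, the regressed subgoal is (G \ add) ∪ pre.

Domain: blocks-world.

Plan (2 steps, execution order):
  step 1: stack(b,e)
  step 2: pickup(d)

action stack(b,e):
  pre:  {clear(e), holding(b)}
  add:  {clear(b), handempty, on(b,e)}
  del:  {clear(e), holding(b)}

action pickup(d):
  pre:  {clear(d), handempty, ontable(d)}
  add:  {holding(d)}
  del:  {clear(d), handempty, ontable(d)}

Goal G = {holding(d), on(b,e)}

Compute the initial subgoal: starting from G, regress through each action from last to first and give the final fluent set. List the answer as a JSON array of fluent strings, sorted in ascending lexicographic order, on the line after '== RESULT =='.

Work backward from the goal:
  through step 2 (pickup(d)): drop {holding(d)}, keep {on(b,e)}, require {clear(d), handempty, ontable(d)}
    → {clear(d), handempty, on(b,e), ontable(d)}
  through step 1 (stack(b,e)): drop {handempty, on(b,e)}, keep {clear(d), ontable(d)}, require {clear(e), holding(b)}
    → {clear(d), clear(e), holding(b), ontable(d)}

== RESULT ==
["clear(d)", "clear(e)", "holding(b)", "ontable(d)"]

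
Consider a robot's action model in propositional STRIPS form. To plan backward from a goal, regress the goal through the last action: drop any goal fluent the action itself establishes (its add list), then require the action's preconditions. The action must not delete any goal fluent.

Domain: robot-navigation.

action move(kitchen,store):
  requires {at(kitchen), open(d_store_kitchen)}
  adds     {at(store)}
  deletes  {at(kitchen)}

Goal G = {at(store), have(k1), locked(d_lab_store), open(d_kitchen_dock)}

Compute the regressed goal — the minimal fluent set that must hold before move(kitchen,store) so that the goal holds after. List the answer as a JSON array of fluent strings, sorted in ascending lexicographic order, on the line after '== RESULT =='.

Regress:
  G ∩ del = {}  (empty — regression defined)
  G \ add = {at(store), have(k1), locked(d_lab_store), open(d_kitchen_dock)} \ {at(store)} = {have(k1), locked(d_lab_store), open(d_kitchen_dock)}
  ∪ pre   = {have(k1), locked(d_lab_store), open(d_kitchen_dock)} ∪ {at(kitchen), open(d_store_kitchen)}
          = {at(kitchen), have(k1), locked(d_lab_store), open(d_kitchen_dock), open(d_store_kitchen)}

== RESULT ==
["at(kitchen)", "have(k1)", "locked(d_lab_store)", "open(d_kitchen_dock)", "open(d_store_kitchen)"]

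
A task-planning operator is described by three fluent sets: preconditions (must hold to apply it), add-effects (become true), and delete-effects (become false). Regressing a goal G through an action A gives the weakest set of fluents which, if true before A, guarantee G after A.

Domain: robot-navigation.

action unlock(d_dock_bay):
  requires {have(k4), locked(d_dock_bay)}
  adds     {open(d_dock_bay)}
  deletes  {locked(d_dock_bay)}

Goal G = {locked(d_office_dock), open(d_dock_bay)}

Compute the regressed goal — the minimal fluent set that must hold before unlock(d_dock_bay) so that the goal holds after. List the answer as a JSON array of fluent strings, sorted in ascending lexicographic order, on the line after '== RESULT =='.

Compute (G \ add) ∪ pre:
  G ∩ del = {}  (empty — regression defined)
  G \ add = {locked(d_office_dock), open(d_dock_bay)} \ {open(d_dock_bay)} = {locked(d_office_dock)}
  ∪ pre   = {locked(d_office_dock)} ∪ {have(k4), locked(d_dock_bay)}
          = {have(k4), locked(d_dock_bay), locked(d_office_dock)}

== RESULT ==
["have(k4)", "locked(d_dock_bay)", "locked(d_office_dock)"]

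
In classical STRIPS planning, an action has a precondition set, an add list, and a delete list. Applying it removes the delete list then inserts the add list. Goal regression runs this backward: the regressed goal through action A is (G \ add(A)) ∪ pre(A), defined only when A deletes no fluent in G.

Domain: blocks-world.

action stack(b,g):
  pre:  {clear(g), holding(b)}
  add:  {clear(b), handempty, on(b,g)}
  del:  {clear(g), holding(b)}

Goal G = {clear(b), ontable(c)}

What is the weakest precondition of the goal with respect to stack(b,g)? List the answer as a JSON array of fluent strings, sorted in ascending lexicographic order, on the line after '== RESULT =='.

Compute (G \ add) ∪ pre:
  G ∩ del = {}  (empty — regression defined)
  G \ add = {clear(b), ontable(c)} \ {clear(b), handempty, on(b,g)} = {ontable(c)}
  ∪ pre   = {ontable(c)} ∪ {clear(g), holding(b)}
          = {clear(g), holding(b), ontable(c)}

== RESULT ==
["clear(g)", "holding(b)", "ontable(c)"]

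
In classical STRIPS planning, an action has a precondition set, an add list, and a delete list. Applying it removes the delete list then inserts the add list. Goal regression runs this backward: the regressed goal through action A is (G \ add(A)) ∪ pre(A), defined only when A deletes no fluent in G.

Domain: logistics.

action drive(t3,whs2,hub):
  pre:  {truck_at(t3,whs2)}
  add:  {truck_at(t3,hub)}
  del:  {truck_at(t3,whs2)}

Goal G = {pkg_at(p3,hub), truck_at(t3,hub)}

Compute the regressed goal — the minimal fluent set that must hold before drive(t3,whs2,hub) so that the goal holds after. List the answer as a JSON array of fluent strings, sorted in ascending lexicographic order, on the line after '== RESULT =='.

Compute (G \ add) ∪ pre:
  G ∩ del = {}  (empty — regression defined)
  G \ add = {pkg_at(p3,hub), truck_at(t3,hub)} \ {truck_at(t3,hub)} = {pkg_at(p3,hub)}
  ∪ pre   = {pkg_at(p3,hub)} ∪ {truck_at(t3,whs2)}
          = {pkg_at(p3,hub), truck_at(t3,whs2)}

== RESULT ==
["pkg_at(p3,hub)", "truck_at(t3,whs2)"]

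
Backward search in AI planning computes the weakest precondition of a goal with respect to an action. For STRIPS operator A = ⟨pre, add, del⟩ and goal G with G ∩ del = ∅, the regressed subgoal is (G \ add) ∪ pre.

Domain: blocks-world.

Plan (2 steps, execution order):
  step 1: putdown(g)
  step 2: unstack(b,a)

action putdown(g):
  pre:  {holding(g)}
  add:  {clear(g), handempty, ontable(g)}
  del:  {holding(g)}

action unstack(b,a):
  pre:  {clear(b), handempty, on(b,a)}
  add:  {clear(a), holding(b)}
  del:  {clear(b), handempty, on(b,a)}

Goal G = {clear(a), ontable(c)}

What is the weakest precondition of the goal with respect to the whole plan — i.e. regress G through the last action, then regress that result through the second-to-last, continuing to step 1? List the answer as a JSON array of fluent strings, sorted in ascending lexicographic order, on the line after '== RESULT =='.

Regress step by step:
  through step 2 (unstack(b,a)): drop {clear(a)}, keep {ontable(c)}, require {clear(b), handempty, on(b,a)}
    → {clear(b), handempty, on(b,a), ontable(c)}
  through step 1 (putdown(g)): drop {handempty}, keep {clear(b), on(b,a), ontable(c)}, require {holding(g)}
    → {clear(b), holding(g), on(b,a), ontable(c)}

== RESULT ==
["clear(b)", "holding(g)", "on(b,a)", "ontable(c)"]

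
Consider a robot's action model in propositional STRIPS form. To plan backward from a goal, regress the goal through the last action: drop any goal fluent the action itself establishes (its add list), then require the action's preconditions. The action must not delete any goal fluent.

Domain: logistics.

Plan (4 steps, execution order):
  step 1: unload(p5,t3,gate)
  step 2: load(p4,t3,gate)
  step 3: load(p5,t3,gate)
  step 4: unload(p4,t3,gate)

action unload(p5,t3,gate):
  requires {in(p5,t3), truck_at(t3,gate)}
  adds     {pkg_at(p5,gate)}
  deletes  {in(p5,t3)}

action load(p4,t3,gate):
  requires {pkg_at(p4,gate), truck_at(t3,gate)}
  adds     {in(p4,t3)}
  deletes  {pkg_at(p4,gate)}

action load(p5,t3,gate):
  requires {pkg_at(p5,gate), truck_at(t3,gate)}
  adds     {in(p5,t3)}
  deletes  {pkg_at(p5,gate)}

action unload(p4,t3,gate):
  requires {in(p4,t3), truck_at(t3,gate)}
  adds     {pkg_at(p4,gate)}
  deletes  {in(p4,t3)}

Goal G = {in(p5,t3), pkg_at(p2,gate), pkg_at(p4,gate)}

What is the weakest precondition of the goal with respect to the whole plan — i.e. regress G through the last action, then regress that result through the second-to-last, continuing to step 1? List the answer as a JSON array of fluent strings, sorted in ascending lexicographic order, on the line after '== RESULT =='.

Work backward from the goal:
  through step 4 (unload(p4,t3,gate)): drop {pkg_at(p4,gate)}, keep {in(p5,t3), pkg_at(p2,gate)}, require {in(p4,t3), truck_at(t3,gate)}
    → {in(p4,t3), in(p5,t3), pkg_at(p2,gate), truck_at(t3,gate)}
  through step 3 (load(p5,t3,gate)): drop {in(p5,t3)}, keep {in(p4,t3), pkg_at(p2,gate), truck_at(t3,gate)}, require {pkg_at(p5,gate), truck_at(t3,gate)}
    → {in(p4,t3), pkg_at(p2,gate), pkg_at(p5,gate), truck_at(t3,gate)}
  through step 2 (load(p4,t3,gate)): drop {in(p4,t3)}, keep {pkg_at(p2,gate), pkg_at(p5,gate), truck_at(t3,gate)}, require {pkg_at(p4,gate), truck_at(t3,gate)}
    → {pkg_at(p2,gate), pkg_at(p4,gate), pkg_at(p5,gate), truck_at(t3,gate)}
  through step 1 (unload(p5,t3,gate)): drop {pkg_at(p5,gate)}, keep {pkg_at(p2,gate), pkg_at(p4,gate), truck_at(t3,gate)}, require {in(p5,t3), truck_at(t3,gate)}
    → {in(p5,t3), pkg_at(p2,gate), pkg_at(p4,gate), truck_at(t3,gate)}

== RESULT ==
["in(p5,t3)", "pkg_at(p2,gate)", "pkg_at(p4,gate)", "truck_at(t3,gate)"]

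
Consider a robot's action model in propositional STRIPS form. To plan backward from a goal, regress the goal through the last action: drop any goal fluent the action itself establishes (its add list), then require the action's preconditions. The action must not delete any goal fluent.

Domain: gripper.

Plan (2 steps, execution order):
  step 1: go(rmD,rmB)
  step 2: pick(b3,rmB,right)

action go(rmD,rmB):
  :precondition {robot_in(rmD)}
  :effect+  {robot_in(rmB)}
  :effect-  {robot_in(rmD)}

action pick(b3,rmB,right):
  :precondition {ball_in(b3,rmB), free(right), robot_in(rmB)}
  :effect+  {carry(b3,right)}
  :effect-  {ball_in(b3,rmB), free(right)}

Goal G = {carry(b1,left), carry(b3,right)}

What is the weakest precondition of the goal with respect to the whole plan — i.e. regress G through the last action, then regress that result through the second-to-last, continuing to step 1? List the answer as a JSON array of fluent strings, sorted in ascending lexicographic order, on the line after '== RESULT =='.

Regress step by step:
  through step 2 (pick(b3,rmB,right)): drop {carry(b3,right)}, keep {carry(b1,left)}, require {ball_in(b3,rmB), free(right), robot_in(rmB)}
    → {ball_in(b3,rmB), carry(b1,left), free(right), robot_in(rmB)}
  through step 1 (go(rmD,rmB)): drop {robot_in(rmB)}, keep {ball_in(b3,rmB), carry(b1,left), free(right)}, require {robot_in(rmD)}
    → {ball_in(b3,rmB), carry(b1,left), free(right), robot_in(rmD)}

== RESULT ==
["ball_in(b3,rmB)", "carry(b1,left)", "free(right)", "robot_in(rmD)"]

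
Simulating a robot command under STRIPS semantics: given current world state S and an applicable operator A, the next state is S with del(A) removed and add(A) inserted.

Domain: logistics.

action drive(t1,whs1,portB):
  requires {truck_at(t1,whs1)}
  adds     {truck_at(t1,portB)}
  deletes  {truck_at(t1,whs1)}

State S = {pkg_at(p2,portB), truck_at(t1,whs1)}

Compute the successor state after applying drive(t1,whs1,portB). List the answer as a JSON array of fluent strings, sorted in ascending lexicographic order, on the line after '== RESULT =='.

Progress:
  pre ⊆ S: {truck_at(t1,whs1)} ⊆ S  — applicable
  S \ del = {pkg_at(p2,portB)}
  ∪ add   = {pkg_at(p2,portB), truck_at(t1,portB)}

== RESULT ==
["pkg_at(p2,portB)", "truck_at(t1,portB)"]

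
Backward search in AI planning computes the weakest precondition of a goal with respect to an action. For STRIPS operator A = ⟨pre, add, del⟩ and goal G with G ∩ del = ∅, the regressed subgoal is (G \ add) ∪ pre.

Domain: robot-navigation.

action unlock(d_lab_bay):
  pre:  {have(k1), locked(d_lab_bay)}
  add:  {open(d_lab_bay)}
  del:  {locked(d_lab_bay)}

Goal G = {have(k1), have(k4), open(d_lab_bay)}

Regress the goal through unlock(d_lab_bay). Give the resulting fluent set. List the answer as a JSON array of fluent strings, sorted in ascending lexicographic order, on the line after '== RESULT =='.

Regress:
  G ∩ del = {}  (empty — regression defined)
  G \ add = {have(k1), have(k4), open(d_lab_bay)} \ {open(d_lab_bay)} = {have(k1), have(k4)}
  ∪ pre   = {have(k1), have(k4)} ∪ {have(k1), locked(d_lab_bay)}
          = {have(k1), have(k4), locked(d_lab_bay)}

== RESULT ==
["have(k1)", "have(k4)", "locked(d_lab_bay)"]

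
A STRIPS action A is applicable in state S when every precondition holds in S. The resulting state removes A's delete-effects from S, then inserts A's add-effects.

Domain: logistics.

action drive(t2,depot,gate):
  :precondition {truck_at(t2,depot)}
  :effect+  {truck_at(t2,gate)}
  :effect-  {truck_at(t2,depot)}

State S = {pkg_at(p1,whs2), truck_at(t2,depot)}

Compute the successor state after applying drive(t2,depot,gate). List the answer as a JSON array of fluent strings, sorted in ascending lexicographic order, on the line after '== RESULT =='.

Progress:
  pre ⊆ S: {truck_at(t2,depot)} ⊆ S  — applicable
  S \ del = {pkg_at(p1,whs2)}
  ∪ add   = {pkg_at(p1,whs2), truck_at(t2,gate)}

== RESULT ==
["pkg_at(p1,whs2)", "truck_at(t2,gate)"]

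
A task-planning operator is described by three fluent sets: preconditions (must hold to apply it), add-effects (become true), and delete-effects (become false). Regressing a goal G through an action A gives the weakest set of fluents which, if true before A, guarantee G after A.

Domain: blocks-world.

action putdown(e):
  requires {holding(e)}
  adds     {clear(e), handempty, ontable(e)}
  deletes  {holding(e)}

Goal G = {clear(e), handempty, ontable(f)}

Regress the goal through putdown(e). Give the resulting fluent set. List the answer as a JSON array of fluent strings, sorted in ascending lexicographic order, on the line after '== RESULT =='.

Regress:
  G ∩ del = {}  (empty — regression defined)
  G \ add = {clear(e), handempty, ontable(f)} \ {clear(e), handempty, ontable(e)} = {ontable(f)}
  ∪ pre   = {ontable(f)} ∪ {holding(e)}
          = {holding(e), ontable(f)}

== RESULT ==
["holding(e)", "ontable(f)"]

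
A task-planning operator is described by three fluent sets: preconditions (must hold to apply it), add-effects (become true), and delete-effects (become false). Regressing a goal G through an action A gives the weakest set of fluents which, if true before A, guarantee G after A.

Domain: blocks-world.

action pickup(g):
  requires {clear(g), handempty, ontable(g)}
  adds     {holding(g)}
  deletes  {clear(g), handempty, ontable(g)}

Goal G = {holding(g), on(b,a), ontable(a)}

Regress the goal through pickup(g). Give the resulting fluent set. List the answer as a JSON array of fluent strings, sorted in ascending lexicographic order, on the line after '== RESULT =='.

Regress:
  G ∩ del = {}  (empty — regression defined)
  G \ add = {holding(g), on(b,a), ontable(a)} \ {holding(g)} = {on(b,a), ontable(a)}
  ∪ pre   = {on(b,a), ontable(a)} ∪ {clear(g), handempty, ontable(g)}
          = {clear(g), handempty, on(b,a), ontable(a), ontable(g)}

== RESULT ==
["clear(g)", "handempty", "on(b,a)", "ontable(a)", "ontable(g)"]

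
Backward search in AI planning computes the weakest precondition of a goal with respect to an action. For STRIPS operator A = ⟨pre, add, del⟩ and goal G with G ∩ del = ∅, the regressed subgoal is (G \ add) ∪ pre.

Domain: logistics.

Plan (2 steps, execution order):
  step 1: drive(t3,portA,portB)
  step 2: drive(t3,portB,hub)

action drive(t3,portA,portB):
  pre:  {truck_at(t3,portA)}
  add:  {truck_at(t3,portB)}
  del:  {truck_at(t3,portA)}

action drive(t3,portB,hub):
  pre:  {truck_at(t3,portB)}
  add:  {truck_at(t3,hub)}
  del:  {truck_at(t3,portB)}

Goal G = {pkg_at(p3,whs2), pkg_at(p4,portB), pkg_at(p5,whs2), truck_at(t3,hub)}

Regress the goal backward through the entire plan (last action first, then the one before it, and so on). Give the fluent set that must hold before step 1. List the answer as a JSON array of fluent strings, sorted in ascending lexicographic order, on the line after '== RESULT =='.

Work backward from the goal:
  through step 2 (drive(t3,portB,hub)): drop {truck_at(t3,hub)}, keep {pkg_at(p3,whs2), pkg_at(p4,portB), pkg_at(p5,whs2)}, require {truck_at(t3,portB)}
    → {pkg_at(p3,whs2), pkg_at(p4,portB), pkg_at(p5,whs2), truck_at(t3,portB)}
  through step 1 (drive(t3,portA,portB)): drop {truck_at(t3,portB)}, keep {pkg_at(p3,whs2), pkg_at(p4,portB), pkg_at(p5,whs2)}, require {truck_at(t3,portA)}
    → {pkg_at(p3,whs2), pkg_at(p4,portB), pkg_at(p5,whs2), truck_at(t3,portA)}

== RESULT ==
["pkg_at(p3,whs2)", "pkg_at(p4,portB)", "pkg_at(p5,whs2)", "truck_at(t3,portA)"]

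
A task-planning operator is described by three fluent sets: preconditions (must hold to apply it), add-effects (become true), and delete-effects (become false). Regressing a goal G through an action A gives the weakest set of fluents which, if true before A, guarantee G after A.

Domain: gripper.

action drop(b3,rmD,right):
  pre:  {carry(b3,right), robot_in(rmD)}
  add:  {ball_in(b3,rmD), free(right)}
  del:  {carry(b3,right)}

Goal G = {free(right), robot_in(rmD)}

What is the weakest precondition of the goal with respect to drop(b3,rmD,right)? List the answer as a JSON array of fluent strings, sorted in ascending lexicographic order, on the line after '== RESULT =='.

Regress:
  G ∩ del = {}  (empty — regression defined)
  G \ add = {free(right), robot_in(rmD)} \ {ball_in(b3,rmD), free(right)} = {robot_in(rmD)}
  ∪ pre   = {robot_in(rmD)} ∪ {carry(b3,right), robot_in(rmD)}
          = {carry(b3,right), robot_in(rmD)}

== RESULT ==
["carry(b3,right)", "robot_in(rmD)"]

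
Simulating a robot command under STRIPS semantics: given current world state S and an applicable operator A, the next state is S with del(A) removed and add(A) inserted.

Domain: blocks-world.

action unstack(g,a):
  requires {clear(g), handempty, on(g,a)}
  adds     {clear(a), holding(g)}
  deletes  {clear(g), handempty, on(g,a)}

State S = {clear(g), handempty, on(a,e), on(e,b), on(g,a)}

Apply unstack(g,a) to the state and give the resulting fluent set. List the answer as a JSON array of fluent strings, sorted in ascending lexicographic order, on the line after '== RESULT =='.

Compute (S \ del) ∪ add:
  pre ⊆ S: {clear(g), handempty, on(g,a)} ⊆ S  — applicable
  S \ del = {on(a,e), on(e,b)}
  ∪ add   = {clear(a), holding(g), on(a,e), on(e,b)}

== RESULT ==
["clear(a)", "holding(g)", "on(a,e)", "on(e,b)"]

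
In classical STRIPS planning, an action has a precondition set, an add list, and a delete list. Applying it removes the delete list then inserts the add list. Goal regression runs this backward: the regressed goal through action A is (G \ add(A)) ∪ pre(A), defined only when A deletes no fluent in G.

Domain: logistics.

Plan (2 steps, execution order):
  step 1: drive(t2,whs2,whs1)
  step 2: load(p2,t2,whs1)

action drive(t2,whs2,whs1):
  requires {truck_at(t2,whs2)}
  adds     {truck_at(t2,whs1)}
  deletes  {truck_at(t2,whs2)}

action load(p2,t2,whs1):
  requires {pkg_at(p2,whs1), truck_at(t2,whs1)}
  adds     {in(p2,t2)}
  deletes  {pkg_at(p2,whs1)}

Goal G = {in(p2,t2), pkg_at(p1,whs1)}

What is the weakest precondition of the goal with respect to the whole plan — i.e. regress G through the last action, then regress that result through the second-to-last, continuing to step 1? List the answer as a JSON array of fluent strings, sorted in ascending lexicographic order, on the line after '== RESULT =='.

Regress step by step:
  through step 2 (load(p2,t2,whs1)): drop {in(p2,t2)}, keep {pkg_at(p1,whs1)}, require {pkg_at(p2,whs1), truck_at(t2,whs1)}
    → {pkg_at(p1,whs1), pkg_at(p2,whs1), truck_at(t2,whs1)}
  through step 1 (drive(t2,whs2,whs1)): drop {truck_at(t2,whs1)}, keep {pkg_at(p1,whs1), pkg_at(p2,whs1)}, require {truck_at(t2,whs2)}
    → {pkg_at(p1,whs1), pkg_at(p2,whs1), truck_at(t2,whs2)}

== RESULT ==
["pkg_at(p1,whs1)", "pkg_at(p2,whs1)", "truck_at(t2,whs2)"]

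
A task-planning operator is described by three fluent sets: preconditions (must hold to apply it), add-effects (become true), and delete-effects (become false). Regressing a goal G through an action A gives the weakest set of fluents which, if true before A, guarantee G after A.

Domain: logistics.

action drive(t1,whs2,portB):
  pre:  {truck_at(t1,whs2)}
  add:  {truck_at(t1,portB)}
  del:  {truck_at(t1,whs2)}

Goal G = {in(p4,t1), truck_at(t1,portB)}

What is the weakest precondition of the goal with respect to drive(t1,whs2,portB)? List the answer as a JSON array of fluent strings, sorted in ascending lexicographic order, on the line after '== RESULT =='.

Compute (G \ add) ∪ pre:
  G ∩ del = {}  (empty — regression defined)
  G \ add = {in(p4,t1), truck_at(t1,portB)} \ {truck_at(t1,portB)} = {in(p4,t1)}
  ∪ pre   = {in(p4,t1)} ∪ {truck_at(t1,whs2)}
          = {in(p4,t1), truck_at(t1,whs2)}

== RESULT ==
["in(p4,t1)", "truck_at(t1,whs2)"]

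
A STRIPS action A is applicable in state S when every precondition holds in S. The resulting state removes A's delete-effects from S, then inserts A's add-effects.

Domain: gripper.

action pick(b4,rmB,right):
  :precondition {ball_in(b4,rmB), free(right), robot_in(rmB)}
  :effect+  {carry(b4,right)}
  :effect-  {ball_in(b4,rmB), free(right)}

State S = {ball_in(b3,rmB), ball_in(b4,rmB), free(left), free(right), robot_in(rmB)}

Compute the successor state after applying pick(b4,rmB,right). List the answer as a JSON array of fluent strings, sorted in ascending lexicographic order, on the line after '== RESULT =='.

Compute (S \ del) ∪ add:
  pre ⊆ S: {ball_in(b4,rmB), free(right), robot_in(rmB)} ⊆ S  — applicable
  S \ del = {ball_in(b3,rmB), free(left), robot_in(rmB)}
  ∪ add   = {ball_in(b3,rmB), carry(b4,right), free(left), robot_in(rmB)}

== RESULT ==
["ball_in(b3,rmB)", "carry(b4,right)", "free(left)", "robot_in(rmB)"]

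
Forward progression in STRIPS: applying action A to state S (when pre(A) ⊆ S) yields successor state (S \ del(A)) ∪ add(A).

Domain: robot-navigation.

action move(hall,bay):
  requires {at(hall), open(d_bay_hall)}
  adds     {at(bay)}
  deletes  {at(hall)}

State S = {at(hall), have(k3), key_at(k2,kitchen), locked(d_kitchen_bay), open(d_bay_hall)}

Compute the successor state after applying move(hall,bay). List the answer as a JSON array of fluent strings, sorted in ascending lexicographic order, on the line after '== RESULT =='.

Progress:
  pre ⊆ S: {at(hall), open(d_bay_hall)} ⊆ S  — applicable
  S \ del = {have(k3), key_at(k2,kitchen), locked(d_kitchen_bay), open(d_bay_hall)}
  ∪ add   = {at(bay), have(k3), key_at(k2,kitchen), locked(d_kitchen_bay), open(d_bay_hall)}

== RESULT ==
["at(bay)", "have(k3)", "key_at(k2,kitchen)", "locked(d_kitchen_bay)", "open(d_bay_hall)"]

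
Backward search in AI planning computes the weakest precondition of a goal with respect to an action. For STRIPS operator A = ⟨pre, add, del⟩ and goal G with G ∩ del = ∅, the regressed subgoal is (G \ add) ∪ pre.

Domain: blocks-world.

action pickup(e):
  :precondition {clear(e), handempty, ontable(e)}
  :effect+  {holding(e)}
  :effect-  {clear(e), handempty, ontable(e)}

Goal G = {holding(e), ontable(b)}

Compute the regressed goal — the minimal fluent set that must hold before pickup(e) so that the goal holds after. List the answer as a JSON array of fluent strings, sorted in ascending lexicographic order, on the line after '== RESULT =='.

Regress:
  G ∩ del = {}  (empty — regression defined)
  G \ add = {holding(e), ontable(b)} \ {holding(e)} = {ontable(b)}
  ∪ pre   = {ontable(b)} ∪ {clear(e), handempty, ontable(e)}
          = {clear(e), handempty, ontable(b), ontable(e)}

== RESULT ==
["clear(e)", "handempty", "ontable(b)", "ontable(e)"]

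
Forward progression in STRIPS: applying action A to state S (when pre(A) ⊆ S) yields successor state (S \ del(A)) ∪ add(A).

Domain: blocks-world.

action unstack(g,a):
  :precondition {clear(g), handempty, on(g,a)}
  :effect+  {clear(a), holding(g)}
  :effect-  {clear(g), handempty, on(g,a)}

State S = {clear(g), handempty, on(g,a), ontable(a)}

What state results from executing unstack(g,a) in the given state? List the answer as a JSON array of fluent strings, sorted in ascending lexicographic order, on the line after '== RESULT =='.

Progress:
  pre ⊆ S: {clear(g), handempty, on(g,a)} ⊆ S  — applicable
  S \ del = {ontable(a)}
  ∪ add   = {clear(a), holding(g), ontable(a)}

== RESULT ==
["clear(a)", "holding(g)", "ontable(a)"]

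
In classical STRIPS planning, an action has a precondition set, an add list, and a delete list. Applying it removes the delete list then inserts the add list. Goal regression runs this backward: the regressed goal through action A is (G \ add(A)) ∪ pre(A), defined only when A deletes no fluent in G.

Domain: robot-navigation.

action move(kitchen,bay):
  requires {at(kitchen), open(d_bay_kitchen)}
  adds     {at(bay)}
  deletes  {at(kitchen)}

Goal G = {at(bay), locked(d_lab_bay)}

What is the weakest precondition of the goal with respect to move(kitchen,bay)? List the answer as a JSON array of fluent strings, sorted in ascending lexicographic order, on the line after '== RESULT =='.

Compute (G \ add) ∪ pre:
  G ∩ del = {}  (empty — regression defined)
  G \ add = {at(bay), locked(d_lab_bay)} \ {at(bay)} = {locked(d_lab_bay)}
  ∪ pre   = {locked(d_lab_bay)} ∪ {at(kitchen), open(d_bay_kitchen)}
          = {at(kitchen), locked(d_lab_bay), open(d_bay_kitchen)}

== RESULT ==
["at(kitchen)", "locked(d_lab_bay)", "open(d_bay_kitchen)"]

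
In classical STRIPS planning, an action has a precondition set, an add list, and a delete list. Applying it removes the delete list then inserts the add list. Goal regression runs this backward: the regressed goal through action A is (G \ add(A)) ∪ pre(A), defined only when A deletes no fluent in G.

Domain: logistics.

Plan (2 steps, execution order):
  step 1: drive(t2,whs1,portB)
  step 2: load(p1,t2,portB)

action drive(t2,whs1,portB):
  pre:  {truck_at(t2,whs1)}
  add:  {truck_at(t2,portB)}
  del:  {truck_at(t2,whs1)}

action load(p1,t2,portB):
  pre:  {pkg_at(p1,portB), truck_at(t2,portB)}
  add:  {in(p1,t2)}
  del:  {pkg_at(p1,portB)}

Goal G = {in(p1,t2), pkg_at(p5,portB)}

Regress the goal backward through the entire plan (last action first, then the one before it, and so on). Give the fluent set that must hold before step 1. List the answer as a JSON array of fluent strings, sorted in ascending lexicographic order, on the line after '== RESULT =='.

Regress step by step:
  through step 2 (load(p1,t2,portB)): drop {in(p1,t2)}, keep {pkg_at(p5,portB)}, require {pkg_at(p1,portB), truck_at(t2,portB)}
    → {pkg_at(p1,portB), pkg_at(p5,portB), truck_at(t2,portB)}
  through step 1 (drive(t2,whs1,portB)): drop {truck_at(t2,portB)}, keep {pkg_at(p1,portB), pkg_at(p5,portB)}, require {truck_at(t2,whs1)}
    → {pkg_at(p1,portB), pkg_at(p5,portB), truck_at(t2,whs1)}

== RESULT ==
["pkg_at(p1,portB)", "pkg_at(p5,portB)", "truck_at(t2,whs1)"]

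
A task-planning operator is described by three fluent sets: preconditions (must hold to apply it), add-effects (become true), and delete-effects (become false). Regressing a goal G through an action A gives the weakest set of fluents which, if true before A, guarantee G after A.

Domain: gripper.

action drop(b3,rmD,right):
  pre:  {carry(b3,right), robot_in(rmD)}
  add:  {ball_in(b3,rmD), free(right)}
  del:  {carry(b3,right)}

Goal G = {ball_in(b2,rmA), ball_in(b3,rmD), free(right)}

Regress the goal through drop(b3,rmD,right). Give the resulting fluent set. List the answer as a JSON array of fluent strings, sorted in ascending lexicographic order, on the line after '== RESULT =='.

Regress:
  G ∩ del = {}  (empty — regression defined)
  G \ add = {ball_in(b2,rmA), ball_in(b3,rmD), free(right)} \ {ball_in(b3,rmD), free(right)} = {ball_in(b2,rmA)}
  ∪ pre   = {ball_in(b2,rmA)} ∪ {carry(b3,right), robot_in(rmD)}
          = {ball_in(b2,rmA), carry(b3,right), robot_in(rmD)}

== RESULT ==
["ball_in(b2,rmA)", "carry(b3,right)", "robot_in(rmD)"]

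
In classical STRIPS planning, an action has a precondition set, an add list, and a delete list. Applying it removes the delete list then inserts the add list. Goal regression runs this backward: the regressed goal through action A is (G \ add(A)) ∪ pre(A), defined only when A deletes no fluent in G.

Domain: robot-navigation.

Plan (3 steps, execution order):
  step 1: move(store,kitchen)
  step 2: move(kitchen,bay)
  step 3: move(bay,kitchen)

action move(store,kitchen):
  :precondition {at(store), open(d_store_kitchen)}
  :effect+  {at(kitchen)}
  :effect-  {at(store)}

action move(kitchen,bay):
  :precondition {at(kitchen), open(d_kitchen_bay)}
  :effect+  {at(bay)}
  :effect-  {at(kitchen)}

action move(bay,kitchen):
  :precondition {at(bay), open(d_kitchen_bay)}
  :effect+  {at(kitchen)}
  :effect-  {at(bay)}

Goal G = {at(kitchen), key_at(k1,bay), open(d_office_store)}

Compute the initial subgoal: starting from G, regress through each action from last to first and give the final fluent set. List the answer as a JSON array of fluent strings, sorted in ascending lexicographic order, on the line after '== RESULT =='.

Regress step by step:
  through step 3 (move(bay,kitchen)): drop {at(kitchen)}, keep {key_at(k1,bay), open(d_office_store)}, require {at(bay), open(d_kitchen_bay)}
    → {at(bay), key_at(k1,bay), open(d_kitchen_bay), open(d_office_store)}
  through step 2 (move(kitchen,bay)): drop {at(bay)}, keep {key_at(k1,bay), open(d_kitchen_bay), open(d_office_store)}, require {at(kitchen), open(d_kitchen_bay)}
    → {at(kitchen), key_at(k1,bay), open(d_kitchen_bay), open(d_office_store)}
  through step 1 (move(store,kitchen)): drop {at(kitchen)}, keep {key_at(k1,bay), open(d_kitchen_bay), open(d_office_store)}, require {at(store), open(d_store_kitchen)}
    → {at(store), key_at(k1,bay), open(d_kitchen_bay), open(d_office_store), open(d_store_kitchen)}

== RESULT ==
["at(store)", "key_at(k1,bay)", "open(d_kitchen_bay)", "open(d_office_store)", "open(d_store_kitchen)"]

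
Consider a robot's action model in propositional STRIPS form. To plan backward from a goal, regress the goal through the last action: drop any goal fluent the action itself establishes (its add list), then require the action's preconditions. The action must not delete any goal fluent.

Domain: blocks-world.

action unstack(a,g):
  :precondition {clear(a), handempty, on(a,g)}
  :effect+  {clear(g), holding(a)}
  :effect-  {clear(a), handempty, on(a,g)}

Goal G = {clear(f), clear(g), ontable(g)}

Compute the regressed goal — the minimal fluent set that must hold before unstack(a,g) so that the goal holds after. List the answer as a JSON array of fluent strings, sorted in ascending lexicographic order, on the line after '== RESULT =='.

Regress:
  G ∩ del = {}  (empty — regression defined)
  G \ add = {clear(f), clear(g), ontable(g)} \ {clear(g), holding(a)} = {clear(f), ontable(g)}
  ∪ pre   = {clear(f), ontable(g)} ∪ {clear(a), handempty, on(a,g)}
          = {clear(a), clear(f), handempty, on(a,g), ontable(g)}

== RESULT ==
["clear(a)", "clear(f)", "handempty", "on(a,g)", "ontable(g)"]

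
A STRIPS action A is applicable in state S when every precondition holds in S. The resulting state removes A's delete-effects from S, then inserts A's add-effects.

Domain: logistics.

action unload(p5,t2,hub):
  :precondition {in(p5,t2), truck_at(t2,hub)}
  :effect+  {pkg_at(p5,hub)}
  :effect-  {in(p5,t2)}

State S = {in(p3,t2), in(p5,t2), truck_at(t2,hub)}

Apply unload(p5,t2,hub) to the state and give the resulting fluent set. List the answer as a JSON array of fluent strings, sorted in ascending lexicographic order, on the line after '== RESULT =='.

Compute (S \ del) ∪ add:
  pre ⊆ S: {in(p5,t2), truck_at(t2,hub)} ⊆ S  — applicable
  S \ del = {in(p3,t2), truck_at(t2,hub)}
  ∪ add   = {in(p3,t2), pkg_at(p5,hub), truck_at(t2,hub)}

== RESULT ==
["in(p3,t2)", "pkg_at(p5,hub)", "truck_at(t2,hub)"]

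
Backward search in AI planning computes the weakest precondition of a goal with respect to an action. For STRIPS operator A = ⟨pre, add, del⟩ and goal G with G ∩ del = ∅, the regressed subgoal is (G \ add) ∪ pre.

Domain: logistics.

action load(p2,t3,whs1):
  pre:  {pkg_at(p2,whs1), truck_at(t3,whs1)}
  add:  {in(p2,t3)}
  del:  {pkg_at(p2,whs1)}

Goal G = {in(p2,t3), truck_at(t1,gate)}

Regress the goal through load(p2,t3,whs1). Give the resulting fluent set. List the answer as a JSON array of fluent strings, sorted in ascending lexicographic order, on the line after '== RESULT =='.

Compute (G \ add) ∪ pre:
  G ∩ del = {}  (empty — regression defined)
  G \ add = {in(p2,t3), truck_at(t1,gate)} \ {in(p2,t3)} = {truck_at(t1,gate)}
  ∪ pre   = {truck_at(t1,gate)} ∪ {pkg_at(p2,whs1), truck_at(t3,whs1)}
          = {pkg_at(p2,whs1), truck_at(t1,gate), truck_at(t3,whs1)}

== RESULT ==
["pkg_at(p2,whs1)", "truck_at(t1,gate)", "truck_at(t3,whs1)"]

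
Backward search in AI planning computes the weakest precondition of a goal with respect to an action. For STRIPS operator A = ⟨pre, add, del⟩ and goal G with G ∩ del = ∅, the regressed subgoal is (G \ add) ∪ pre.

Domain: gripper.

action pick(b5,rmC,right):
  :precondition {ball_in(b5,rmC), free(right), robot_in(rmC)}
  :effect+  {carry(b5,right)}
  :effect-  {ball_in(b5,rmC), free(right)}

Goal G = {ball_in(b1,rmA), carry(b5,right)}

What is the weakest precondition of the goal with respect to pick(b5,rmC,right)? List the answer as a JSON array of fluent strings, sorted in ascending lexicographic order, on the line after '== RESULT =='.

Regress:
  G ∩ del = {}  (empty — regression defined)
  G \ add = {ball_in(b1,rmA), carry(b5,right)} \ {carry(b5,right)} = {ball_in(b1,rmA)}
  ∪ pre   = {ball_in(b1,rmA)} ∪ {ball_in(b5,rmC), free(right), robot_in(rmC)}
          = {ball_in(b1,rmA), ball_in(b5,rmC), free(right), robot_in(rmC)}

== RESULT ==
["ball_in(b1,rmA)", "ball_in(b5,rmC)", "free(right)", "robot_in(rmC)"]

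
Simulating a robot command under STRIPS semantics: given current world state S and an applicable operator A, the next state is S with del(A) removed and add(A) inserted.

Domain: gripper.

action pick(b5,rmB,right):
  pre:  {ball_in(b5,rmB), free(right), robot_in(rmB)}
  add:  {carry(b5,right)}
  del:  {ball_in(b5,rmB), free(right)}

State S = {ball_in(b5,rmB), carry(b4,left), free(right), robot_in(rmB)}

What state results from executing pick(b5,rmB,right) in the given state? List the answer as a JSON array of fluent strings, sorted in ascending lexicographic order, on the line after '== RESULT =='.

Compute (S \ del) ∪ add:
  pre ⊆ S: {ball_in(b5,rmB), free(right), robot_in(rmB)} ⊆ S  — applicable
  S \ del = {carry(b4,left), robot_in(rmB)}
  ∪ add   = {carry(b4,left), carry(b5,right), robot_in(rmB)}

== RESULT ==
["carry(b4,left)", "carry(b5,right)", "robot_in(rmB)"]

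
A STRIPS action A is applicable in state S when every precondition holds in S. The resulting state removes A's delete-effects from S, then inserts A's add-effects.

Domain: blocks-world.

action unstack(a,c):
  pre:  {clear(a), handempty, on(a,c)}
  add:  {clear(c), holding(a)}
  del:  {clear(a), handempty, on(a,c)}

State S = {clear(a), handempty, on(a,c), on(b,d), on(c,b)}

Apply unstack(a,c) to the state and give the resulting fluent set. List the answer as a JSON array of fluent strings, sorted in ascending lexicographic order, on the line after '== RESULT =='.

Compute (S \ del) ∪ add:
  pre ⊆ S: {clear(a), handempty, on(a,c)} ⊆ S  — applicable
  S \ del = {on(b,d), on(c,b)}
  ∪ add   = {clear(c), holding(a), on(b,d), on(c,b)}

== RESULT ==
["clear(c)", "holding(a)", "on(b,d)", "on(c,b)"]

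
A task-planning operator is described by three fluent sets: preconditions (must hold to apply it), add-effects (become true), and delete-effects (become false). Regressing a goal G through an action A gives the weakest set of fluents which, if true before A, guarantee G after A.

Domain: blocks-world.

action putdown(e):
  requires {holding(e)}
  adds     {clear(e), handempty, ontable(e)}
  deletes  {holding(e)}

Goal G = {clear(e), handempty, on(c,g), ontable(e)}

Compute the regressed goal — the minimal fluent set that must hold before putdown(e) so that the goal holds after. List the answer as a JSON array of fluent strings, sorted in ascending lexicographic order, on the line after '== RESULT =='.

Compute (G \ add) ∪ pre:
  G ∩ del = {}  (empty — regression defined)
  G \ add = {clear(e), handempty, on(c,g), ontable(e)} \ {clear(e), handempty, ontable(e)} = {on(c,g)}
  ∪ pre   = {on(c,g)} ∪ {holding(e)}
          = {holding(e), on(c,g)}

== RESULT ==
["holding(e)", "on(c,g)"]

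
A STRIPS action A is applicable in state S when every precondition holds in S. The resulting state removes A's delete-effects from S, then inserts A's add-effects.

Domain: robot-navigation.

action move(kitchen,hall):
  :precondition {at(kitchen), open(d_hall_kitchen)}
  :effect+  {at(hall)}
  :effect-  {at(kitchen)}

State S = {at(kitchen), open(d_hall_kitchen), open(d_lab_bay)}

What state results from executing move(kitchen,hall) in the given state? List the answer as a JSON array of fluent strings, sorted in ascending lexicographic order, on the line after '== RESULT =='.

Compute (S \ del) ∪ add:
  pre ⊆ S: {at(kitchen), open(d_hall_kitchen)} ⊆ S  — applicable
  S \ del = {open(d_hall_kitchen), open(d_lab_bay)}
  ∪ add   = {at(hall), open(d_hall_kitchen), open(d_lab_bay)}

== RESULT ==
["at(hall)", "open(d_hall_kitchen)", "open(d_lab_bay)"]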